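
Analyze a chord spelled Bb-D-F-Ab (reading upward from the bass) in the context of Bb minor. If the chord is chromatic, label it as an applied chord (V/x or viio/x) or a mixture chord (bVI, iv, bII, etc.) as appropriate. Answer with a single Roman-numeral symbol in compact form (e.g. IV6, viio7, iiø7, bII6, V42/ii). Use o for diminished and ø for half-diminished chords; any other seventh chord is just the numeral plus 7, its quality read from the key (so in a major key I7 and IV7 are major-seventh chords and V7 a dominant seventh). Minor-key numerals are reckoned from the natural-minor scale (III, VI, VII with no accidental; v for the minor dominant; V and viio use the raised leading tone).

V7/iv

Stacked in thirds the chord is Bb-D-F-Ab: a dominant seventh chord on Bb.
Bb is not a diatonic chord root with this quality in Bb minor, but it lies a perfect fifth above Eb (iv), so the chord functions as an applied dominant of iv.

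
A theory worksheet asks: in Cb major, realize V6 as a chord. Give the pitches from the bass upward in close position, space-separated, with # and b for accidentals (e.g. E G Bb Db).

The numeral's case and figure indicate a major triad. In Cb major its root, the dominant, is Gb.
That chord is spelled Gb-Bb-Db.
With the 6 figure the chord is in first inversion; from the bass Bb upward in close position it reads Bb-Db-Gb.

Bb Db Gb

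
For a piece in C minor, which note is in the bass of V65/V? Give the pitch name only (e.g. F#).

The applied chord V65/V is rooted on D: D-F#-A-C.
The figure 65 means first inversion — the third is in the bass.

F#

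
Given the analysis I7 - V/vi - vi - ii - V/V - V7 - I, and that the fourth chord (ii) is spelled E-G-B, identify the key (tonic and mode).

D major

ii is given as E-G-B — a minor triad with root E.
If E is scale degree 2 and the mode makes that degree carry a minor triad, the tonic is D and the mode is major.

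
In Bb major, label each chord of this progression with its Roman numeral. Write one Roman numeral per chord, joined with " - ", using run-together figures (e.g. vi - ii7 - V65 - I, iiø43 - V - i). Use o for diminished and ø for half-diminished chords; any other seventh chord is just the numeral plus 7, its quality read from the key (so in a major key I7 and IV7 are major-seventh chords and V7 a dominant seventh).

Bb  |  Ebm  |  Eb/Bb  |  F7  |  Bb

Bb: major triad on Bb = scale degree 1 → I.
Ebm: Eb with this quality isn't in the key; it's iv, borrowed from the parallel minor.
Eb/Bb: major triad on Eb = scale degree 4 → IV64.
F7 has root F, degree 5 in Bb major, so V7.
Bb has root Bb, degree 1 in Bb major, so I.

I - iv - IV64 - V7 - I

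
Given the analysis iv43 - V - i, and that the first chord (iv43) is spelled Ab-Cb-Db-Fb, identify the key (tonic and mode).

The anchor chord is a minor seventh chord on Db, labeled iv43.
iv43 on Db implies Db is the subdominant; that puts the tonic at Ab, and the lowercase numeral fits minor mode.

Ab minor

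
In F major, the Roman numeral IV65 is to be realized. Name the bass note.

D

IV in F major has root Bb; the chord is Bb-D-F-A.
The figure 65 means first inversion — the third is in the bass.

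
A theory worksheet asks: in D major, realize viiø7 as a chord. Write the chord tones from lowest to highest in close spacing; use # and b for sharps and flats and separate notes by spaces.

The numeral's case and figure indicate a half-diminished seventh chord. In D major its root, the leading tone, is C#.
Stacking thirds from C# gives C#-E-G-B.

C# E G B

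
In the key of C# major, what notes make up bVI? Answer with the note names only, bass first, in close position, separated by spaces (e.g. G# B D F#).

Scale degree 6 in C# major is A#; lowering it a half step gives A. bVI is a major triad on the lowered sixth degree, borrowed from the parallel minor.
So the chord is A-C#-E.

A C# E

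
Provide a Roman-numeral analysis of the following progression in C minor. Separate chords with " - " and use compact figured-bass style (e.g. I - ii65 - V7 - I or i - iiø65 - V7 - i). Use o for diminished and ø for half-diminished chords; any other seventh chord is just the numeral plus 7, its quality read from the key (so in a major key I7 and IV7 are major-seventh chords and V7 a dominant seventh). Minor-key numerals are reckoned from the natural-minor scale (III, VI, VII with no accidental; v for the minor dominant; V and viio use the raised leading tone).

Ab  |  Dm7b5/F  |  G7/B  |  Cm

Ab has root Ab, degree 6 in C minor, so VI.
Dm7b5/F has root D, degree 2 in C minor, so iiø65.
G7/B has root G, degree 5 in C minor, so V65.
Cm: minor triad on C = scale degree 1 → i.

VI - iiø65 - V65 - i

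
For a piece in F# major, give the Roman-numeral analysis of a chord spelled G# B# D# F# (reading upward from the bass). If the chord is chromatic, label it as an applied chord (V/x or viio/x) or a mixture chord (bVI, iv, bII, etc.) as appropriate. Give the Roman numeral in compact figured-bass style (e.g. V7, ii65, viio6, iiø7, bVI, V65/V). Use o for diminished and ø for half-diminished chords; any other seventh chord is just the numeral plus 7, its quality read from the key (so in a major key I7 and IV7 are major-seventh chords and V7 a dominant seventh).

The pitches G#-B#-D#-F# form a dominant seventh chord rooted on G#.
G# is not a diatonic chord root with this quality in F# major, but it lies a perfect fifth above C# (V), so the chord functions as an applied dominant of V.

V7/V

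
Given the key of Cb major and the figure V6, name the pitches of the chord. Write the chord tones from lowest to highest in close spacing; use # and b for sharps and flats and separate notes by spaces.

Bb Db Gb

In Cb major, the fifth degree is Gb, and the diatonic chord built there is a major triad.
That chord is spelled Gb-Bb-Db.
With the 6 figure the chord is in first inversion; from the bass Bb upward in close position it reads Bb-Db-Gb.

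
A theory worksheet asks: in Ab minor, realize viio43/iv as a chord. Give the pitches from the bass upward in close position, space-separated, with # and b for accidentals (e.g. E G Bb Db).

Gb Bbb C Eb

viio43/iv is a secondary leading-tone chord. The target iv is Db in Ab minor; the applied chord is rooted a semitone below, on C.
Building a fully diminished seventh chord on C gives C-Eb-Gb-Bbb.
The figured bass 43 indicates second inversion, placing the fifth (Gb) in the bass: Gb-Bbb-C-Eb.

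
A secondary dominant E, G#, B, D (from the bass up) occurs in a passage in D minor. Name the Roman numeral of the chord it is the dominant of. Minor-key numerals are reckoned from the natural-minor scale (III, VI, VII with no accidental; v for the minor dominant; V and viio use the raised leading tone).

V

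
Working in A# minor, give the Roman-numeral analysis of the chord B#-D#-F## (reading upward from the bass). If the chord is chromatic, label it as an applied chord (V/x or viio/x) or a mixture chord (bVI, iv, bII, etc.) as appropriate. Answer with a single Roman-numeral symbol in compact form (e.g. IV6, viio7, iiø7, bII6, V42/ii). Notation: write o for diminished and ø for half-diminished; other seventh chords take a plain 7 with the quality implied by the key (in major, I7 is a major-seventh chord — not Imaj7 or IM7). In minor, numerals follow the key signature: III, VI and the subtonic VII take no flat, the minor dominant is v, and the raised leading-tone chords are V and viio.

ii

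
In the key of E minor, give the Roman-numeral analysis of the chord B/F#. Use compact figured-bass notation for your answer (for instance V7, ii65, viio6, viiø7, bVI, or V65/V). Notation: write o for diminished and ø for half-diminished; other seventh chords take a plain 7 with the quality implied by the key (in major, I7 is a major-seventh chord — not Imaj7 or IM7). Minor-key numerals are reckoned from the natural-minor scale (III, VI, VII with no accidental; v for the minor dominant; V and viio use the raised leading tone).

V64

Stacked in thirds the chord is B-D#-F#: a major triad on B.
B is scale degree 5 in E minor, and a major triad on that degree is written V.
With F# in the bass the chord is in second inversion, so the figured bass is 64.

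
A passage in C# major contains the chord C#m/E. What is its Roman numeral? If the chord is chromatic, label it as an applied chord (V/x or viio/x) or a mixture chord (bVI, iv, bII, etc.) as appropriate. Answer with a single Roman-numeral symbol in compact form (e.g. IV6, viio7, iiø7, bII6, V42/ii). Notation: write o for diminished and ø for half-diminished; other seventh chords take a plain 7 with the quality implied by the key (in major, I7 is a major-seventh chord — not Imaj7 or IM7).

i6

Stacked in thirds the chord is C#-E-G#: a minor triad on C#.
C# is the first degree of C# major. This is the minor tonic, borrowed from the parallel minor.
With E in the bass the chord is in first inversion, so the figured bass is 6.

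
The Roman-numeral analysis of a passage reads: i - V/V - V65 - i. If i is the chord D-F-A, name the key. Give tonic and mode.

D minor

The anchor chord is a minor triad on D, labeled i.
If D is scale degree 1 and the mode makes that degree carry a minor triad, the tonic is D and the mode is minor.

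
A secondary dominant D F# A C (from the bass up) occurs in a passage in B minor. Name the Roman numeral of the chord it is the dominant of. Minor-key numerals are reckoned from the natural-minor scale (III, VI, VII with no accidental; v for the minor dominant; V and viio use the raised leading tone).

VI

The chord is a dominant seventh chord on D.
A dominant resolves down a perfect fifth: D → G. In B minor, G is scale degree 6, i.e. VI.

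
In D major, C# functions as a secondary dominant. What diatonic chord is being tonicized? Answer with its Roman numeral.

The chord is a major triad on C#.
A dominant resolves down a perfect fifth: C# → F#. In D major, F# is scale degree 3, i.e. iii.

iii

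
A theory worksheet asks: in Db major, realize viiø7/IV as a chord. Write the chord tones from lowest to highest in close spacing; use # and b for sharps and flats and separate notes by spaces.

viiø7/IV is a secondary leading-tone chord. The target IV is Gb in Db major; the applied chord is rooted a semitone below, on F.
Building a half-diminished seventh chord on F gives F-Ab-Cb-Eb.

F Ab Cb Eb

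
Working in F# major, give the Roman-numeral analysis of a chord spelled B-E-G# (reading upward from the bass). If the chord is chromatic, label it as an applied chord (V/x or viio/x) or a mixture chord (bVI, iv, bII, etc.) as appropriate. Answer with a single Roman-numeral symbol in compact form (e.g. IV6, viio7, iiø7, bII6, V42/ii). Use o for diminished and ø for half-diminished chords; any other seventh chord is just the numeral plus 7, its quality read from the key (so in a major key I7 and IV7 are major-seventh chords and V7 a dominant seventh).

bVII64

Stacked in thirds the chord is E-G#-B: a major triad on E.
E is the lowered seventh degree of F# major (diatonic 7 would be E#). This is a major triad on the lowered seventh degree (the subtonic), borrowed from the parallel minor.
With B in the bass the chord is in second inversion, so the figured bass is 64.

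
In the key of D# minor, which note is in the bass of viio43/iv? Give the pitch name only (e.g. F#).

The applied chord viio43/iv is rooted on F##: F##-A#-C#-E.
The figure 43 means second inversion — the fifth is in the bass.

C#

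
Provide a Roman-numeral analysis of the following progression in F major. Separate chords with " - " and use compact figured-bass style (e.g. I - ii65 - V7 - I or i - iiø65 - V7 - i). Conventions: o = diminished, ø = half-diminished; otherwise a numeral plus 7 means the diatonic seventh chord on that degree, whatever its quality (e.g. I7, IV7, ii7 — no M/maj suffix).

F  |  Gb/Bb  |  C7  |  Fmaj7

I - bII6 - V7 - I7

F: root F is the tonic; major triad there is I.
Gb/Bb: Gb with this quality isn't in the key; a major triad on b2 is the Neapolitan sixth, bII6 (third, Bb, in the bass — hence the 6).
C7 has root C, degree 5 in F major, so V7.
Fmaj7: major seventh chord on F = scale degree 1 → I7.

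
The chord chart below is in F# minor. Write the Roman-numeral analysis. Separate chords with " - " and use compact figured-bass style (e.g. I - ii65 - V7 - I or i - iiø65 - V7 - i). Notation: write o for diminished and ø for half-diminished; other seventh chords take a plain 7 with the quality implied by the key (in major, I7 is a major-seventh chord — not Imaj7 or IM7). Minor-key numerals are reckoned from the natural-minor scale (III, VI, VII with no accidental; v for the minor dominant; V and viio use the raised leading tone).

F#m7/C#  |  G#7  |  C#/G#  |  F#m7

i43 - V7/V - V64 - i7

F#m7/C#: minor seventh chord on F# = scale degree 1 → i43.
G#7: a dominant seventh chord on G#, the applied dominant of V → V7/V.
C#/G#: root C# is the dominant; major triad there is V64.
F#m7: root F# is the tonic; minor seventh chord there is i7.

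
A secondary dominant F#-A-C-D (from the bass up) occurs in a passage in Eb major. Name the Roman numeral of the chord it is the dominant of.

The chord is a dominant seventh chord on D.
A dominant resolves down a perfect fifth: D → G. In Eb major, G is scale degree 3, i.e. iii.

iii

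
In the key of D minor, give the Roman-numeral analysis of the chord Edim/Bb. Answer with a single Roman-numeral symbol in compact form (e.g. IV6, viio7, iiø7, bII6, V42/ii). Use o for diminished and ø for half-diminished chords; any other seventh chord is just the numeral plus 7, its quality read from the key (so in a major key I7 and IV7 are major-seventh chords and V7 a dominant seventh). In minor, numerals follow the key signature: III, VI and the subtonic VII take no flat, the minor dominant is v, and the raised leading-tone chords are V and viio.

iio64

The pitches E-G-Bb form a diminished triad rooted on E.
In D minor, E is the supertonic; the diatonic diminished triad there is iio.
With Bb in the bass the chord is in second inversion, so the figured bass is 64.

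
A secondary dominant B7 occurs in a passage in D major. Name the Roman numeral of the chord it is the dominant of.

ii

The chord is a dominant seventh chord on B.
A dominant resolves down a perfect fifth: B → E. In D major, E is scale degree 2, i.e. ii.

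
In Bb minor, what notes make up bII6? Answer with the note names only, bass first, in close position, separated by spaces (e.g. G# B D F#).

Eb Gb Cb

Scale degree 2 in Bb minor is C; lowering it a half step gives Cb. bII6 is the Neapolitan sixth — a major triad on the lowered second degree, here in its customary first inversion.
So the chord is Cb-Eb-Gb, a major triad.
The figured bass 6 indicates first inversion, placing the third (Eb) in the bass: Eb-Gb-Cb.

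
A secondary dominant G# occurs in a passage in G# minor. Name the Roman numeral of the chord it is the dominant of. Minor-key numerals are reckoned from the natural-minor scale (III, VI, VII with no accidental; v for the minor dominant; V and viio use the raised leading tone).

iv

The chord is a major triad on G#.
A dominant resolves down a perfect fifth: G# → C#. In G# minor, C# is scale degree 4, i.e. iv.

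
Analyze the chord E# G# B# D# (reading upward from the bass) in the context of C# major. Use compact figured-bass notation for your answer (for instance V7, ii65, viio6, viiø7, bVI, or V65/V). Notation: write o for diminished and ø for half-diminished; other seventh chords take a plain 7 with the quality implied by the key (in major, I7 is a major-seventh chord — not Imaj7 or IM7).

iii7

Stacked in thirds the chord is E#-G#-B#-D#: a minor seventh chord on E#.
In C# major, E# is the mediant; the diatonic minor seventh chord there is iii7.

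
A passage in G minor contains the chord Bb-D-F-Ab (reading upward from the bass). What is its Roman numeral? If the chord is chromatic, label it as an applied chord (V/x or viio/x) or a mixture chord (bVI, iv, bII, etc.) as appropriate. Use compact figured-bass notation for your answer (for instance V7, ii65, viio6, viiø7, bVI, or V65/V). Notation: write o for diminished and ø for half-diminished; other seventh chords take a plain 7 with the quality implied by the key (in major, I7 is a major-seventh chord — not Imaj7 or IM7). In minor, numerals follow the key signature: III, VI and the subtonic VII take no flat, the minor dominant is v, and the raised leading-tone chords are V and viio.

The pitches Bb-D-F-Ab form a dominant seventh chord rooted on Bb.
Bb is not a diatonic chord root with this quality in G minor, but it lies a perfect fifth above Eb (VI), so the chord functions as an applied dominant of VI.

V7/VI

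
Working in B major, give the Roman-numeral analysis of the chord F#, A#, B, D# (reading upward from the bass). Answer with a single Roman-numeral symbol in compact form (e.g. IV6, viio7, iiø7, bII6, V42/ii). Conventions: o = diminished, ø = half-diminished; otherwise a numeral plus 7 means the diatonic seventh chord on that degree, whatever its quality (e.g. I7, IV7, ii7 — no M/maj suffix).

I43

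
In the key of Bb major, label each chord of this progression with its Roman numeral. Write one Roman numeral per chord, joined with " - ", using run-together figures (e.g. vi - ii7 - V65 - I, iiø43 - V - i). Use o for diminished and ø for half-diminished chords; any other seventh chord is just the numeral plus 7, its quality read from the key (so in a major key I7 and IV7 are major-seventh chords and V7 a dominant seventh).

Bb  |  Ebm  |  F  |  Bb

Bb: root Bb is the tonic; major triad there is I.
Ebm: minor triad on Eb — chromatic; iv (borrowed from the parallel minor).
F has root F, degree 5 in Bb major, so V.
Bb: root Bb is the tonic; major triad there is I.

I - iv - V - I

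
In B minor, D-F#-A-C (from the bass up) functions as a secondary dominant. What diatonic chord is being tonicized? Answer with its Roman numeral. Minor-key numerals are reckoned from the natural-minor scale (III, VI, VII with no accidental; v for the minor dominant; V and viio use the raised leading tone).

The chord is a dominant seventh chord on D.
A dominant resolves down a perfect fifth: D → G. In B minor, G is scale degree 6, i.e. VI.

VI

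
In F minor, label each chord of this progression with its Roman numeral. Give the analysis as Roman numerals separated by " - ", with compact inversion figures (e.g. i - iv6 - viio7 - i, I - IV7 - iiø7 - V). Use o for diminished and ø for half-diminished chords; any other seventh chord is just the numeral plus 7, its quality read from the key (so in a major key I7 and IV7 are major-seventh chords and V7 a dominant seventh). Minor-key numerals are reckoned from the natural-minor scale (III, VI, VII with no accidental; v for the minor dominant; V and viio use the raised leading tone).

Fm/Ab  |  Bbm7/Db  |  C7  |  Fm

i6 - iv65 - V7 - i

Fm/Ab has root F, degree 1 in F minor, so i6.
Bbm7/Db has root Bb, degree 4 in F minor, so iv65.
C7: dominant seventh chord on C = scale degree 5 → V7.
Fm: root F is the tonic; minor triad there is i.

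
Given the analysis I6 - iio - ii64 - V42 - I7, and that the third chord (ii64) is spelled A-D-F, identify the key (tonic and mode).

C major

The anchor chord is a minor triad on D, labeled ii64.
If D is scale degree 2 and the mode makes that degree carry a minor triad, the tonic is C and the mode is major.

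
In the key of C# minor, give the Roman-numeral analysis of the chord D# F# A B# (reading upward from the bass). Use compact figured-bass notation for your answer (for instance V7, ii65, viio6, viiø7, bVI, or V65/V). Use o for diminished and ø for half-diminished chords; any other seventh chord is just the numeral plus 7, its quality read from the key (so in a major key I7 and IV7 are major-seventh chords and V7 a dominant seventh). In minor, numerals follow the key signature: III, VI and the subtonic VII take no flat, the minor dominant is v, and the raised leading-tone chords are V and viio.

viio65

The pitches B#-D#-F#-A form a fully diminished seventh chord rooted on B#.
In C# minor, B# is the leading tone; the diatonic fully diminished seventh chord there is viio7.
With D# in the bass the chord is in first inversion, so the figured bass is 65.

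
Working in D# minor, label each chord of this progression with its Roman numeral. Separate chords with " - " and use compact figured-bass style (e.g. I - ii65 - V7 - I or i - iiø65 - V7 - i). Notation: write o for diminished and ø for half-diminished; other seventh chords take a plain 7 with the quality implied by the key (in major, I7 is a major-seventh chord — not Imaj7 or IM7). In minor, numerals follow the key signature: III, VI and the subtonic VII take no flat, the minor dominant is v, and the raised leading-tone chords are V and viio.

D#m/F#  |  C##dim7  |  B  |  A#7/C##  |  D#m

D#m/F#: root D# is the tonic; minor triad there is i6.
C##dim7: root C## is the leading tone; fully diminished seventh chord there is viio7.
B: major triad on B = scale degree 6 → VI.
A#7/C##: dominant seventh chord on A# = scale degree 5 → V65.
D#m has root D#, degree 1 in D# minor, so i.

i6 - viio7 - VI - V65 - i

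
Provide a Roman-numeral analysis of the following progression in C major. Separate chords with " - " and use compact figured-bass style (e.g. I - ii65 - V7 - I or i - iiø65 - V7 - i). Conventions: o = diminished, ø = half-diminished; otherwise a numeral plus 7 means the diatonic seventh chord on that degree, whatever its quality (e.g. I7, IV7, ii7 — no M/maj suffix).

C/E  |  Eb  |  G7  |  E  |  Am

I6 - bIII - V7 - V/vi - vi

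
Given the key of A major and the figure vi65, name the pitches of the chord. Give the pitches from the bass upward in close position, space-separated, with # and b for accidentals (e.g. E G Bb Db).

A C# E F#

In A major, scale degree 6 is F#, and the diatonic chord built there is a minor seventh chord.
That chord is spelled F#-A-C#-E.
The figured bass 65 indicates first inversion, placing the third (A) in the bass: A-C#-E-F#.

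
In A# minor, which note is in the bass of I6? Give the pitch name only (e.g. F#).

C##

I in A# minor has root A#; the chord is A#-C##-E#.
The figure 6 means first inversion — the third is in the bass.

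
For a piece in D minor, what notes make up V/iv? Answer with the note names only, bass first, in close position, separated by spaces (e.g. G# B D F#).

V/iv is a secondary dominant — the dominant triad of iv. iv in D minor is G, so the applied chord's root is D, a perfect fifth above.
Building a major triad on D gives D-F#-A.

D F# A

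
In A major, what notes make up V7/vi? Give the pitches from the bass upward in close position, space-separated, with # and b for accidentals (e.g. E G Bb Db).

C# E# G# B

The slash means an applied dominant: we want the dominant of vi. In A major, vi is F# minor, and its dominant is built on C#.
Building a dominant seventh chord on C# gives C#-E#-G#-B.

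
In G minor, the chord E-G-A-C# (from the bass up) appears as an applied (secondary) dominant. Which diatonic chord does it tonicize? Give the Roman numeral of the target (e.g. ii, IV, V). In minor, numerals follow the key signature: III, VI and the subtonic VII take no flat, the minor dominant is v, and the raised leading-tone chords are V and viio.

The chord is a dominant seventh chord on A.
A dominant resolves down a perfect fifth: A → D. In G minor, D is scale degree 5, i.e. V.

V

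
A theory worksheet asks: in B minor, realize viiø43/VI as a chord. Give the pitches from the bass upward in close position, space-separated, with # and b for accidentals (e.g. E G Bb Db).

C E F# A

viiø43/VI is a secondary leading-tone chord. The target VI is G in B minor; the applied chord is rooted a semitone below, on F#.
Building a half-diminished seventh chord on F# gives F#-A-C-E.
The figured bass 43 indicates second inversion, placing the fifth (C) in the bass: C-E-F#-A.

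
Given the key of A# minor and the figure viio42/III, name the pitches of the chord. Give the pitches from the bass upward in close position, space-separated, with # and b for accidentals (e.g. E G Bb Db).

A B# D# F#

viio42/III is a secondary leading-tone chord. The target III is C# in A# minor; the applied chord is rooted a semitone below, on B#.
Building a fully diminished seventh chord on B# gives B#-D#-F#-A.
The figured bass 42 indicates third inversion, placing the seventh (A) in the bass: A-B#-D#-F#.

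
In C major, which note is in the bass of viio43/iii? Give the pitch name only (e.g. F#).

The applied chord viio43/iii is rooted on D#: D#-F#-A-C.
The figure 43 means second inversion — the fifth is in the bass.

A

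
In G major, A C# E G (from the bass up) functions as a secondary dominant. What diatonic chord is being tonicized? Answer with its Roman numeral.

V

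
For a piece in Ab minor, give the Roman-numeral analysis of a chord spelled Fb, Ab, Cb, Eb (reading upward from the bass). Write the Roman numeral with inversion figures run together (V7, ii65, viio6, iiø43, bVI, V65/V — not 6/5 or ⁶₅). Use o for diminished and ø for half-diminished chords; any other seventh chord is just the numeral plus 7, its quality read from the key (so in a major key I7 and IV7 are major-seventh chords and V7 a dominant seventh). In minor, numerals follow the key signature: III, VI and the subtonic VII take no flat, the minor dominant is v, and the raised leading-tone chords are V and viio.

VI7

The pitches Fb-Ab-Cb-Eb form a major seventh chord rooted on Fb.
In Ab minor, Fb is the submediant; the diatonic major seventh chord there is VI7.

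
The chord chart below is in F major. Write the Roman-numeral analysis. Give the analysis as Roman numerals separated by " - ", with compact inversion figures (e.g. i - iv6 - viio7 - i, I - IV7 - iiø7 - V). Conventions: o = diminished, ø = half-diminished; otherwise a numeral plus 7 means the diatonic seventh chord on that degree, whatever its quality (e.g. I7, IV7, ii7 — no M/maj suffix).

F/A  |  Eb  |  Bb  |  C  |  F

I6 - bVII - IV - V - I

F/A: root F is the tonic; major triad there is I6.
Eb: Eb with this quality isn't in the key; it's bVII, borrowed from the parallel minor.
Bb: root Bb is the subdominant; major triad there is IV.
C: major triad on C = scale degree 5 → V.
F: root F is the tonic; major triad there is I.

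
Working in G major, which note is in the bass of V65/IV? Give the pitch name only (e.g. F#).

B

The applied chord V65/IV is rooted on G: G-B-D-F.
The figure 65 means first inversion — the third is in the bass.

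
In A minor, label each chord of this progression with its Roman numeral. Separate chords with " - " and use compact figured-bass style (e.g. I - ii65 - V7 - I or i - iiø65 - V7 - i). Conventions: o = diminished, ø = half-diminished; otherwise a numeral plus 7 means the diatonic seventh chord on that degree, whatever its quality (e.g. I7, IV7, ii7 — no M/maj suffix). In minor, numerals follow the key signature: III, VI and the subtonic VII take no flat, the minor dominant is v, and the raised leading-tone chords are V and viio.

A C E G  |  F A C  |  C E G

i7 - VI - III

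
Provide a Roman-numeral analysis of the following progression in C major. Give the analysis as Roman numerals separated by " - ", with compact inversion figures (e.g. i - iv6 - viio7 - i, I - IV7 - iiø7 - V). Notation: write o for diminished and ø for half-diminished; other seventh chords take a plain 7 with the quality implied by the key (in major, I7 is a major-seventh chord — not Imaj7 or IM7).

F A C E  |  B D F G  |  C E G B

IV7 - V65 - I7

F-A-C-E: root F is the subdominant; major seventh chord there is IV7.
B-D-F-G: dominant seventh chord on G = scale degree 5 → V65.
C-E-G-B has root C, degree 1 in C major, so I7.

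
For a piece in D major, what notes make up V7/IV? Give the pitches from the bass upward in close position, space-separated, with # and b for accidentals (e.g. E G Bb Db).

The slash means an applied dominant: we want the dominant of IV. In D major, IV is G major, and its dominant is built on D.
Building a dominant seventh chord on D gives D-F#-A-C.

D F# A C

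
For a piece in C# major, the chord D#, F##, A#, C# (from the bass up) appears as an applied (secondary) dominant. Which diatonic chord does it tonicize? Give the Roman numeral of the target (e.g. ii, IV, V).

The chord is a dominant seventh chord on D#.
A dominant resolves down a perfect fifth: D# → G#. In C# major, G# is scale degree 5, i.e. V.

V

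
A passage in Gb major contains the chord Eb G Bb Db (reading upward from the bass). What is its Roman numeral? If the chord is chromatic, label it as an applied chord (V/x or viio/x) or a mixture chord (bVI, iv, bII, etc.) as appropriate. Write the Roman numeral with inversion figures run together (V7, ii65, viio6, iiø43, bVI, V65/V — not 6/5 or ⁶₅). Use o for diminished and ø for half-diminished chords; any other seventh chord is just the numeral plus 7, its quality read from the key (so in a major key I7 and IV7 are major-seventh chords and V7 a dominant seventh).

The pitches Eb-G-Bb-Db form a dominant seventh chord rooted on Eb.
Eb is not a diatonic chord root with this quality in Gb major, but it lies a perfect fifth above Ab (ii), so the chord functions as an applied dominant of ii.

V7/ii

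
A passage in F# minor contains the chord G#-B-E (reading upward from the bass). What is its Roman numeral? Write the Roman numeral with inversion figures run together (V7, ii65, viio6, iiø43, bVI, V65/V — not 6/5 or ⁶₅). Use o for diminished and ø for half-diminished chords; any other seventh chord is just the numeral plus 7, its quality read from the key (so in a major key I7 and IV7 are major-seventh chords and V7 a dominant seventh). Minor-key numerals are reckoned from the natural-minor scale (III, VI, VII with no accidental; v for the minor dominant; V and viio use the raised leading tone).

VII6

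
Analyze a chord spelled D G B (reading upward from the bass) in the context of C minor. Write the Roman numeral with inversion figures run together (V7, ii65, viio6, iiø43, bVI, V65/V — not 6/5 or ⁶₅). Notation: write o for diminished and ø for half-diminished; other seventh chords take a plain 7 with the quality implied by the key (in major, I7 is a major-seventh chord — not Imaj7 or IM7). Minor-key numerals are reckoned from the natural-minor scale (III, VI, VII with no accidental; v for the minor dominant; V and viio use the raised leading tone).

V64

The pitches G-B-D form a major triad rooted on G.
In C minor, G is the dominant; the diatonic major triad there is V.
With D in the bass the chord is in second inversion, so the figured bass is 64.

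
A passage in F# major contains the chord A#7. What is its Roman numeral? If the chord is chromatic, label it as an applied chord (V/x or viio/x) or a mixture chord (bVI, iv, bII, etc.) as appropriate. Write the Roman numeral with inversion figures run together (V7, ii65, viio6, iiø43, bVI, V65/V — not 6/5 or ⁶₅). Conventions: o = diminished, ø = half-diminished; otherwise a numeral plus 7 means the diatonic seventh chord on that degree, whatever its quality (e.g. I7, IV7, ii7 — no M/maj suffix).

V7/vi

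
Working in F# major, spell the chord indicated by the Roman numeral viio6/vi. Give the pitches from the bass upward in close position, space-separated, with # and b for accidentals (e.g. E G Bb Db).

E# G# C##

viio6/vi is a secondary leading-tone chord. The target vi is D# in F# major; the applied chord is rooted a semitone below, on C##.
Building a diminished triad on C## gives C##-E#-G#.
The figured bass 6 indicates first inversion, placing the third (E#) in the bass: E#-G#-C##.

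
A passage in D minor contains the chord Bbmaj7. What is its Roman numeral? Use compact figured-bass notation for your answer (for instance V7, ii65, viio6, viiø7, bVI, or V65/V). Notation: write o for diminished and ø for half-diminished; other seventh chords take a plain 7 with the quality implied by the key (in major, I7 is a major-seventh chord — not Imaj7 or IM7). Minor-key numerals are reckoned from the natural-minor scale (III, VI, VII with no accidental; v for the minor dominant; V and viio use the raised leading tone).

The pitches Bb-D-F-A form a major seventh chord rooted on Bb.
In D minor, Bb is the submediant; the diatonic major seventh chord there is VI7.

VI7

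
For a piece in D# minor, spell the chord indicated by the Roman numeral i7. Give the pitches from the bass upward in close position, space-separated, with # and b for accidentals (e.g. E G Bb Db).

D# F# A# C#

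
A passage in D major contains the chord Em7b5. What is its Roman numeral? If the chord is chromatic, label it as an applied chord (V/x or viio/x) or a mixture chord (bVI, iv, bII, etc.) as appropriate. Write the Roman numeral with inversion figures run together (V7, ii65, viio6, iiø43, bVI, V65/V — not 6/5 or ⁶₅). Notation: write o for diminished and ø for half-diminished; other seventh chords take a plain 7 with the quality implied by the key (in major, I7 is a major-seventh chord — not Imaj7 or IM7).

iiø7

Stacked in thirds the chord is E-G-Bb-D: a half-diminished seventh chord on E.
E is the second degree of D major. This is the half-diminished supertonic seventh, borrowed from the parallel minor.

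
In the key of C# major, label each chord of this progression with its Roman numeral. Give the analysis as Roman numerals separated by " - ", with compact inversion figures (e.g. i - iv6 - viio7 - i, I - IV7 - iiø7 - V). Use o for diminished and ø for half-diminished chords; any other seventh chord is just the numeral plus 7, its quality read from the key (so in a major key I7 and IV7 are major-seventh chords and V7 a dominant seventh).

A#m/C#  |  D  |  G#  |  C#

vi6 - bII - V - I

A#m/C# has root A#, degree 6 in C# major, so vi6.
D: D with this quality isn't in the key; a major triad on b2 is the Neapolitan chord, bII.
G#: root G# is the dominant; major triad there is V.
C#: root C# is the tonic; major triad there is I.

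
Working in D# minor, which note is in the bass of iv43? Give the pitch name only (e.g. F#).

iv in D# minor has root G#; the chord is G#-B-D#-F#.
The figure 43 means second inversion — the fifth is in the bass.

D#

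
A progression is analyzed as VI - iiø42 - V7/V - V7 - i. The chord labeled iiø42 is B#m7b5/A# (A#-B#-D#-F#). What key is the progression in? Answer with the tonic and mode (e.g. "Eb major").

A# minor

iiø42 is given as A#-B#-D#-F# — a half-diminished seventh chord with root B#.
Counting down one scale step from B# places the tonic on A#; a half-diminished seventh chord on degree 2 is diatonic only in minor.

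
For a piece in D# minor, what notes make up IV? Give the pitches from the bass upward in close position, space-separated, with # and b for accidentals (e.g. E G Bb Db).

IV is the major subdominant, borrowed from the parallel major. In D# minor that root is G#.
So the chord is G#-B#-D#, a major triad.

G# B# D#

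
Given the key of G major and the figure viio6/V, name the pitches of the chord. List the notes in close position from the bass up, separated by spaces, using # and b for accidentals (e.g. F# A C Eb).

E G C#

viio6/V is a secondary leading-tone chord. The target V is D in G major; the applied chord is rooted a semitone below, on C#.
Building a diminished triad on C# gives C#-E-G.
The figured bass 6 indicates first inversion, placing the third (E) in the bass: E-G-C#.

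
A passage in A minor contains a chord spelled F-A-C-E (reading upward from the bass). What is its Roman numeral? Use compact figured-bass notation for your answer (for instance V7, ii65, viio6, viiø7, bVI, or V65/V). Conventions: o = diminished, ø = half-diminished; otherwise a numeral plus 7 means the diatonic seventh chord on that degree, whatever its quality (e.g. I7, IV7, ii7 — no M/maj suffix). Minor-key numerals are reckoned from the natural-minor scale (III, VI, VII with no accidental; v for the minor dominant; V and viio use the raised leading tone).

VI7

Stacked in thirds the chord is F-A-C-E: a major seventh chord on F.
In A minor, F is the submediant; the diatonic major seventh chord there is VI7.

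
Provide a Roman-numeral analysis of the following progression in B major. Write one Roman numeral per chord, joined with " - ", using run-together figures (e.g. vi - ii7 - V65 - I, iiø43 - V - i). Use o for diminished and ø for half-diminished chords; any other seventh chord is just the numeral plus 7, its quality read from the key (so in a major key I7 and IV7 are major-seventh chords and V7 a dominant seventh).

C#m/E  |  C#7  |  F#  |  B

ii6 - V7/V - V - I

C#m/E has root C#, degree 2 in B major, so ii6.
C#7: a dominant seventh chord on C#, the applied dominant of V → V7/V.
F#: major triad on F# = scale degree 5 → V.
B: major triad on B = scale degree 1 → I.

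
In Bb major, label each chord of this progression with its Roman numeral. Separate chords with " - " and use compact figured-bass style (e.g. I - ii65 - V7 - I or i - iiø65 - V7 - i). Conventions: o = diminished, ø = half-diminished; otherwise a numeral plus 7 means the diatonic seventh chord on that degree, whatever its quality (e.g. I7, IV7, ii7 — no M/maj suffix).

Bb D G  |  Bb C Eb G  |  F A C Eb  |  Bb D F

vi6 - ii42 - V7 - I

Bb-D-G: minor triad on G = scale degree 6 → vi6.
Bb-C-Eb-G: minor seventh chord on C = scale degree 2 → ii42.
F-A-C-Eb: dominant seventh chord on F = scale degree 5 → V7.
Bb-D-F has root Bb, degree 1 in Bb major, so I.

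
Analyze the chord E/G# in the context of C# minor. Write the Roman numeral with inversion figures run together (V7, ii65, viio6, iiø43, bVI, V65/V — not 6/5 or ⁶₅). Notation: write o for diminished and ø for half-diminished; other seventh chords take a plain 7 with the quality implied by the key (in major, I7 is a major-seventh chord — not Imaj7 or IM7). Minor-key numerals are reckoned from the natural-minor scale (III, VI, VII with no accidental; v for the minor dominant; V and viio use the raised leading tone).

III6

The pitches E-G#-B form a major triad rooted on E.
In C# minor, E is the mediant; the diatonic major triad there is III.
With G# in the bass the chord is in first inversion, so the figured bass is 6.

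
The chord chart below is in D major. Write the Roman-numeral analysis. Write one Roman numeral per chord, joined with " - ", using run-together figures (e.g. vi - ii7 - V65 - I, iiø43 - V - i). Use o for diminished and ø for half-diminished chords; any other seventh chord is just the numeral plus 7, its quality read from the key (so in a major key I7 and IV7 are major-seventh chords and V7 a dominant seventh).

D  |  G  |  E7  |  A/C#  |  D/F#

I - IV - V7/V - V6 - I6

D: root D is the tonic; major triad there is I.
G: major triad on G = scale degree 4 → IV.
E7: chromatic; E is V of V, so V7/V.
A/C#: root A is the dominant; major triad there is V6.
D/F#: major triad on D = scale degree 1 → I6.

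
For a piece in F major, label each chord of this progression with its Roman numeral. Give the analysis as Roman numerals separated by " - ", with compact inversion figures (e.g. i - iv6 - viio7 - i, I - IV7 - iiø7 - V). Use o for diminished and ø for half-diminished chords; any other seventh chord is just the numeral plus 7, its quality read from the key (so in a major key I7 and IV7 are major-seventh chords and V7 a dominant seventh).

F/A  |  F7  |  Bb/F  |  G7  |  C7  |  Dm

F/A: major triad on F = scale degree 1 → I6.
F7 is the secondary dominant of IV (dominant seventh chord on F): V7/IV.
Bb/F: root Bb is the subdominant; major triad there is IV64.
G7 is the secondary dominant of V (dominant seventh chord on G): V7/V.
C7: root C is the dominant; dominant seventh chord there is V7.
Dm has root D, degree 6 in F major, so vi.

I6 - V7/IV - IV64 - V7/V - V7 - vi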